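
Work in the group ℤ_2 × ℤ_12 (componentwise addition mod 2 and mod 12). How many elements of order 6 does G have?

6

An element (a,b) has order lcm(ord(a), ord(b)); count pairs with lcm equal to 6.
Enumerating gives 6 such elements.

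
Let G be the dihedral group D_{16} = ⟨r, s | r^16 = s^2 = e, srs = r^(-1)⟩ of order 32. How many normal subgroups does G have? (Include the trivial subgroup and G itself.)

G has 36 subgroups. Checking conjugation-invariance by order — order 1: 1/1 normal; order 2: 1/17 normal; order 4: 1/9 normal; order 8: 1/5 normal; order 16: 3/3 normal; order 32: 1/1 normal.
Total normal subgroups: 8.

8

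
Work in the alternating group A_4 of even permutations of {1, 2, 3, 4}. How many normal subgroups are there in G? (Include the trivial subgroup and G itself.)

3

G has 10 subgroups. Checking conjugation-invariance by order — order 1: 1/1 normal; order 2: 0/3 normal; order 3: 0/4 normal; order 4: 1/1 normal; order 12: 1/1 normal.
Total normal subgroups: 3.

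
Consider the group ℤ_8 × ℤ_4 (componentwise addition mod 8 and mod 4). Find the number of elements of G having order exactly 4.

12

An element (a,b) has order lcm(ord(a), ord(b)); count pairs with lcm equal to 4.
Enumerating gives 12 such elements.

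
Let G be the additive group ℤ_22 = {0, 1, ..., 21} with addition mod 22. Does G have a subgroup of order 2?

Yes

2 | 22. A subgroup of order 2 is {0, 11}.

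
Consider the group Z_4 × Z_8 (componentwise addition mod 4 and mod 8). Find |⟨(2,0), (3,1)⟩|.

|⟨(2,0)⟩| = 2 and |⟨(3,1)⟩| = 8, so |H| is a multiple of lcm(2, 8) = 8 and divides |G| = 32.
Closing under the operation: H = {(0,0), (0,2), (0,4), (0,6), (1,1), (1,3), (1,5), (1,7), (2,0), (2,2), (2,4), (2,6), (3,1), (3,3), (3,5), (3,7)}, so |H| = 16.

16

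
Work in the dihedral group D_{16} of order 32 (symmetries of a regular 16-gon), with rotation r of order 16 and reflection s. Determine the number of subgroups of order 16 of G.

3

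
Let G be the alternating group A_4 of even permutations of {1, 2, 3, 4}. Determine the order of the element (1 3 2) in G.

3

Computing powers of (1 3 2): the smallest k with ((1 3 2))^k = e is k = 3.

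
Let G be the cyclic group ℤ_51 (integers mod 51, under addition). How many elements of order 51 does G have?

32

In a cyclic group of order 51, the number of elements of order d (for d | 51) is φ(d).
φ(51) = 32.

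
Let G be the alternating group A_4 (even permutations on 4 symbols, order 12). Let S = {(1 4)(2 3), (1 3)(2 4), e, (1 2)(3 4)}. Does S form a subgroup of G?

Yes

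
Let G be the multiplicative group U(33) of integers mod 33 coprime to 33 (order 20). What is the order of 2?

10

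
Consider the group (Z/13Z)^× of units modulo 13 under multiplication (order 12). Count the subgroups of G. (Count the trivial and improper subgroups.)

6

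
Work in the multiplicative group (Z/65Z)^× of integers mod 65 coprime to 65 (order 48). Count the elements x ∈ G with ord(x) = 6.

The elements of order 6 are: 4, 9, 29, 36, 49, 56.
That's 6.

6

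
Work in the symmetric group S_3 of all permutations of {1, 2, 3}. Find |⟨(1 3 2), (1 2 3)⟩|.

3

|⟨(1 3 2)⟩| = 3 and |⟨(1 2 3)⟩| = 3, so |H| is a multiple of lcm(3, 3) = 3 and divides |G| = 6.
Closing under the operation: H = {e, (1 2 3), (1 3 2)}, so |H| = 3.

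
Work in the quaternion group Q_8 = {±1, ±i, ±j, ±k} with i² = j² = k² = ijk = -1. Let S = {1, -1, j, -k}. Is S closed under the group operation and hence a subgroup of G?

No

-k ∈ S but its inverse k ∉ S, so S is not a subgroup.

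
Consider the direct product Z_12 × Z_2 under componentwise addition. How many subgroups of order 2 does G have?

3

|G| = 24 and 2 | 24, so subgroups of order 2 are possible by Lagrange.
The subgroups of order 2 are: {(0,0), (0,1)}; {(0,0), (6,0)}; {(0,0), (6,1)}.
So G has 3 subgroups of order 2.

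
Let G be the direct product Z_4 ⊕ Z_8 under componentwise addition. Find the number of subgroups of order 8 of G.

|G| = 32 and 8 | 32, so subgroups of order 8 are possible by Lagrange.
The subgroups of order 8 are: {(0,0), (0,1), (0,2), (0,3), (0,4), (0,5), (0,6), (0,7)}; {(0,0), (0,2), (0,4), (0,6), (2,0), (2,2), (2,4), (2,6)}; {(0,0), (0,2), (0,4), (0,6), (2,1), (2,3), (2,5), (2,7)}; {(0,0), (0,4), (1,0), (1,4), (2,0), (2,4), (3,0), (3,4)}; … (7 in all).
So G has 7 subgroups of order 8.

7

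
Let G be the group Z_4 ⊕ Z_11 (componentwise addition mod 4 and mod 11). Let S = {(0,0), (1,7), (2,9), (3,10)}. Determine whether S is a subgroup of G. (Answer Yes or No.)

No

(2,9) ∈ S but its inverse (2,2) ∉ S, so S is not a subgroup.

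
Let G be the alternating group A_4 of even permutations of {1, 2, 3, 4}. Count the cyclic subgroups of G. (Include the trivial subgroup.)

8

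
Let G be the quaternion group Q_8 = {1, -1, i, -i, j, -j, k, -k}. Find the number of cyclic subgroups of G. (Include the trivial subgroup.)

5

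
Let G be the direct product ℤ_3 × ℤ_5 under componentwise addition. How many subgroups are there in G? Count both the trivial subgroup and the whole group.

|G| = 15, so by Lagrange every subgroup order divides 15. Divisors: 1, 3, 5, 15.
Subgroups by order — order 1: 1; order 3: 1; order 5: 1; order 15: 1.
Total: 1 + 1 + 1 + 1 = 4.

4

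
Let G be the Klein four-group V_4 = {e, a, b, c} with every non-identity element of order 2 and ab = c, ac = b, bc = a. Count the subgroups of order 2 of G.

3

|G| = 4 and 2 | 4, so subgroups of order 2 are possible by Lagrange.
The subgroups of order 2 are: {e, a}; {e, b}; {e, c}.
So G has 3 subgroups of order 2.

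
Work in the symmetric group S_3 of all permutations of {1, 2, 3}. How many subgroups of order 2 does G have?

3

|G| = 6 and 2 | 6, so subgroups of order 2 are possible by Lagrange.
The subgroups of order 2 are: {e, (1 2)}; {e, (1 3)}; {e, (2 3)}.
So G has 3 subgroups of order 2.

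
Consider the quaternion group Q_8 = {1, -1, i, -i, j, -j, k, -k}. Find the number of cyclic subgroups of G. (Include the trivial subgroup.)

Group the elements of G by the cyclic subgroup they generate; each cyclic subgroup of order d accounts for φ(d) elements.
Cyclic subgroups by order — order 1: 1; order 2: 1; order 4: 3.
Total: 5.

5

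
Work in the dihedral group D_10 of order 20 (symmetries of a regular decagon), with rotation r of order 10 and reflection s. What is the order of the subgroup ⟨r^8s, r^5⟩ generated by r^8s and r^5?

4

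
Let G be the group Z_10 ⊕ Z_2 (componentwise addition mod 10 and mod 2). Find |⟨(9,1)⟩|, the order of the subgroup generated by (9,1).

The order of (9,1) in Z_10 × Z_2 is lcm(ord(9) in Z_10, ord(1) in Z_2).
ord(9) = 10 and ord(1) = 2, so |⟨(9,1)⟩| = lcm(10, 2) = 10.

10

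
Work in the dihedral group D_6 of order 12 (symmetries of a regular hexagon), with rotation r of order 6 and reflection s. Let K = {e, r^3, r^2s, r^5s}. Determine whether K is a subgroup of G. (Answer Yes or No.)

|K| = 4 divides |G| = 12, consistent with Lagrange.
K contains the identity, every element's inverse is in K, and K is closed under ·: it is a subgroup.

Yes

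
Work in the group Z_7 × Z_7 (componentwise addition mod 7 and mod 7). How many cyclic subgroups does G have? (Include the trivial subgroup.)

Group the elements of G by the cyclic subgroup they generate; each cyclic subgroup of order d accounts for φ(d) elements.
Cyclic subgroups by order — order 1: 1; order 7: 8.
Total: 9.

9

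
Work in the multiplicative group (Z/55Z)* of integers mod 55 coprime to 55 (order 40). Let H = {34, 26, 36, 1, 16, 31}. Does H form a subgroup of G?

No

|H| = 6 does not divide |G| = 40, so by Lagrange H is not a subgroup.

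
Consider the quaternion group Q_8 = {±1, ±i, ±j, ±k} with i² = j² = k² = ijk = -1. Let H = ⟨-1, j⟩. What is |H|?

|⟨-1⟩| = 2 and |⟨j⟩| = 4, so |H| is a multiple of lcm(2, 4) = 4 and divides |G| = 8.
Closing under the operation: H = {1, -1, j, -j}, so |H| = 4.

4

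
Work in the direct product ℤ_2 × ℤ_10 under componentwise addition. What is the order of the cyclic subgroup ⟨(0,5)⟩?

The order of (0,5) in Z_2 × Z_10 is lcm(ord(0) in Z_2, ord(5) in Z_10).
ord(0) = 1 and ord(5) = 2, so |⟨(0,5)⟩| = lcm(1, 2) = 2.

2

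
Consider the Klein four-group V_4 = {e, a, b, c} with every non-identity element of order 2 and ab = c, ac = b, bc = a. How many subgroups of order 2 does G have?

|G| = 4 and 2 | 4, so subgroups of order 2 are possible by Lagrange.
The subgroups of order 2 are: {e, a}; {e, b}; {e, c}.
So G has 3 subgroups of order 2.

3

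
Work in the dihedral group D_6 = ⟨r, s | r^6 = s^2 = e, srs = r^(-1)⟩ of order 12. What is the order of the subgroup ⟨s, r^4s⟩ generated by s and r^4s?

6

|⟨s⟩| = 2 and |⟨r^4s⟩| = 2, so |H| is a multiple of lcm(2, 2) = 2 and divides |G| = 12.
Closing under the operation: H = {e, r^2, r^4, s, r^2s, r^4s}, so |H| = 6.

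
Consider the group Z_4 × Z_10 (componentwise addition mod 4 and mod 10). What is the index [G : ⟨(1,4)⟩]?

2

|⟨(1,4)⟩| = 20 and |G| = 40.
By Lagrange, [G : H] = |G|/|H| = 40/20 = 2.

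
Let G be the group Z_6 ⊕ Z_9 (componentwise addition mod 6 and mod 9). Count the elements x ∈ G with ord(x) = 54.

0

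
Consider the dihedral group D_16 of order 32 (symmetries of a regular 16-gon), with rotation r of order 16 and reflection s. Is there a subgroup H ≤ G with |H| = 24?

No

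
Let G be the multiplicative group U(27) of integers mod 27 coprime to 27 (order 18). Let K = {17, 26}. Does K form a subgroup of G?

No

The identity 1 ∉ K, so K is not a subgroup.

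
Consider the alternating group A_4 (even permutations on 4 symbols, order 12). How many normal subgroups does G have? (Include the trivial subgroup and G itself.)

G has 10 subgroups. Checking conjugation-invariance by order — order 1: 1/1 normal; order 2: 0/3 normal; order 3: 0/4 normal; order 4: 1/1 normal; order 12: 1/1 normal.
Total normal subgroups: 3.

3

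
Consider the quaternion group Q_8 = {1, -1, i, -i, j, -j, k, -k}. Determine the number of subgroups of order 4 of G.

|G| = 8 and 4 | 8, so subgroups of order 4 are possible by Lagrange.
The subgroups of order 4 are: {1, -1, i, -i}; {1, -1, j, -j}; {1, -1, k, -k}.
So G has 3 subgroups of order 4.

3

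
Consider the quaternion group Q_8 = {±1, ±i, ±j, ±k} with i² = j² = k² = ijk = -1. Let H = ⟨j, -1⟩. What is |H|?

|⟨j⟩| = 4 and |⟨-1⟩| = 2, so |H| is a multiple of lcm(4, 2) = 4 and divides |G| = 8.
Closing under the operation: H = {1, -1, j, -j}, so |H| = 4.

4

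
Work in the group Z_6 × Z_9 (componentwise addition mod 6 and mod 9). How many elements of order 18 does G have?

18

An element (a,b) has order lcm(ord(a), ord(b)); count pairs with lcm equal to 18.
Enumerating gives 18 such elements.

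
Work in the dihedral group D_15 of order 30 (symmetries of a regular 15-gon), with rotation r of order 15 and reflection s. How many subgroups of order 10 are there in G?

|G| = 30 and 10 | 30, so subgroups of order 10 are possible by Lagrange.
The subgroups of order 10 are: {e, r^3, r^6, r^9, r^12, rs, r^4s, r^7s, r^10s, r^13s}; {e, r^3, r^6, r^9, r^12, r^2s, r^5s, r^8s, r^11s, r^14s}; {e, r^3, r^6, r^9, r^12, s, r^3s, r^6s, r^9s, r^12s}.
So G has 3 subgroups of order 10.

3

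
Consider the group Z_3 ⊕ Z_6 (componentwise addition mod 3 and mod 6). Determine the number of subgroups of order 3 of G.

|G| = 18 and 3 | 18, so subgroups of order 3 are possible by Lagrange.
The subgroups of order 3 are: {(0,0), (0,2), (0,4)}; {(0,0), (1,0), (2,0)}; {(0,0), (1,2), (2,4)}; {(0,0), (1,4), (2,2)}.
So G has 4 subgroups of order 3.

4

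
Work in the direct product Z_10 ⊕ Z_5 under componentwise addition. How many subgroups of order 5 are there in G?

6

|G| = 50 and 5 | 50, so subgroups of order 5 are possible by Lagrange.
The subgroups of order 5 are: {(0,0), (0,1), (0,2), (0,3), (0,4)}; {(0,0), (2,0), (4,0), (6,0), (8,0)}; {(0,0), (2,1), (4,2), (6,3), (8,4)}; {(0,0), (2,2), (4,4), (6,1), (8,3)}; … (6 in all).
So G has 6 subgroups of order 5.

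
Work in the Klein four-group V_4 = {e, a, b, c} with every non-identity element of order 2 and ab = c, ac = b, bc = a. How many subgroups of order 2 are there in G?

3

|G| = 4 and 2 | 4, so subgroups of order 2 are possible by Lagrange.
The subgroups of order 2 are: {e, a}; {e, b}; {e, c}.
So G has 3 subgroups of order 2.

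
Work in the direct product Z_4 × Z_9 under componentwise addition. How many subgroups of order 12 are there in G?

1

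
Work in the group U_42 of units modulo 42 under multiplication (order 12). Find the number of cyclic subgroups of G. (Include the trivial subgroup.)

8

Each element a generates a cyclic subgroup ⟨a⟩; distinct elements may generate the same one (a cyclic group of order d has φ(d) generators).
Cyclic subgroups by order — order 1: 1; order 2: 3; order 3: 1; order 6: 3.
Total: 8.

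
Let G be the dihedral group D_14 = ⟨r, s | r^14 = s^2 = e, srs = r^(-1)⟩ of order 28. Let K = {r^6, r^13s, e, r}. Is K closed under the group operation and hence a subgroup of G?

No

r ∈ K but its inverse r^13 ∉ K, so K is not a subgroup.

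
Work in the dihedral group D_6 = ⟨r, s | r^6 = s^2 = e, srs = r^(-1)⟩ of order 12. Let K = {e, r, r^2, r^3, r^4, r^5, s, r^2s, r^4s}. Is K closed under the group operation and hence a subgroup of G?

No

|K| = 9 does not divide |G| = 12, so by Lagrange K is not a subgroup.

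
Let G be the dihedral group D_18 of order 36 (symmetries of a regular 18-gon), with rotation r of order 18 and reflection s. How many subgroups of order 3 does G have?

1

|G| = 36 and 3 | 36, so subgroups of order 3 are possible by Lagrange.
The subgroups of order 3 are: {e, r^6, r^12}.
So G has 1 subgroup of order 3.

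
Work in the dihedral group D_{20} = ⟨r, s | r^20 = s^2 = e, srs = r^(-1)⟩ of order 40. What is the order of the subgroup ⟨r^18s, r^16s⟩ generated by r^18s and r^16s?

|⟨r^18s⟩| = 2 and |⟨r^16s⟩| = 2, so |H| is a multiple of lcm(2, 2) = 2 and divides |G| = 40.
Closing under the operation: H = {e, r^2, r^4, r^6, r^8, r^10, r^12, r^14, r^16, r^18, s, r^2s, r^4s, r^6s, r^8s, r^10s, r^12s, r^14s, r^16s, r^18s}, so |H| = 20.

20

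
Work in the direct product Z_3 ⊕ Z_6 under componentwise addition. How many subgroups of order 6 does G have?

|G| = 18 and 6 | 18, so subgroups of order 6 are possible by Lagrange.
The subgroups of order 6 are: {(0,0), (0,1), (0,2), (0,3), (0,4), (0,5)}; {(0,0), (0,3), (1,0), (1,3), (2,0), (2,3)}; {(0,0), (0,3), (1,1), (1,4), (2,2), (2,5)}; {(0,0), (0,3), (1,2), (1,5), (2,1), (2,4)}.
So G has 4 subgroups of order 6.

4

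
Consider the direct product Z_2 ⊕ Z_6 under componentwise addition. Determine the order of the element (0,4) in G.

3

The order of (0,4) in Z_2 × Z_6 is lcm(ord(0) in Z_2, ord(4) in Z_6).
ord(0) = 1 and ord(4) = 3, so |⟨(0,4)⟩| = lcm(1, 3) = 3.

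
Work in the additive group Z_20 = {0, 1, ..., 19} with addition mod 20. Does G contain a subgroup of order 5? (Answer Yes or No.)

5 | 20. A subgroup of order 5 is {0, 4, 8, 12, 16}.

Yes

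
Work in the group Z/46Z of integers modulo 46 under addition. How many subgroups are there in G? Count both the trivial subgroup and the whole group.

4

Subgroups of the cyclic group Z/46Z correspond bijectively to divisors of 46.
Divisors of 46: 1, 2, 23, 46.
So Z/46Z has 4 subgroups.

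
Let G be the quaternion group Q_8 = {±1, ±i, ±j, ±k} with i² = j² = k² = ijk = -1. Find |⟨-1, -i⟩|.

4

|⟨-1⟩| = 2 and |⟨-i⟩| = 4, so |H| is a multiple of lcm(2, 4) = 4 and divides |G| = 8.
Closing under the operation: H = {1, -1, i, -i}, so |H| = 4.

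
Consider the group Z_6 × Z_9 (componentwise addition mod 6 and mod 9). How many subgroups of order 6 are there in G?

|G| = 54 and 6 | 54, so subgroups of order 6 are possible by Lagrange.
The subgroups of order 6 are: {(0,0), (0,3), (0,6), (3,0), (3,3), (3,6)}; {(0,0), (1,0), (2,0), (3,0), (4,0), (5,0)}; {(0,0), (1,3), (2,6), (3,0), (4,3), (5,6)}; {(0,0), (1,6), (2,3), (3,0), (4,6), (5,3)}.
So G has 4 subgroups of order 6.

4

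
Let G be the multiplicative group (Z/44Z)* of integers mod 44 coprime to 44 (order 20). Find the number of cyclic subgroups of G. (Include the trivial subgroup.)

8

A cyclic subgroup of order d is generated by each of its φ(d) elements of order d, so the cyclic subgroups of order d number (#elements of order d)/φ(d).
Cyclic subgroups by order — order 1: 1; order 2: 3; order 5: 1; order 10: 3.
Total: 8.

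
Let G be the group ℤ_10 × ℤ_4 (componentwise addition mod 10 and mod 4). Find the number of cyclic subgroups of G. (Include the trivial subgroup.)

Each element a generates a cyclic subgroup ⟨a⟩; distinct elements may generate the same one (a cyclic group of order d has φ(d) generators).
Cyclic subgroups by order — order 1: 1; order 2: 3; order 4: 2; order 5: 1; order 10: 3; order 20: 2.
Total: 12.

12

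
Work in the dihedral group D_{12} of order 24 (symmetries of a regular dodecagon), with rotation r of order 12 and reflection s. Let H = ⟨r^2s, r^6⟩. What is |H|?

|⟨r^2s⟩| = 2 and |⟨r^6⟩| = 2, so |H| is a multiple of lcm(2, 2) = 2 and divides |G| = 24.
Closing under the operation: H = {e, r^6, r^2s, r^8s}, so |H| = 4.

4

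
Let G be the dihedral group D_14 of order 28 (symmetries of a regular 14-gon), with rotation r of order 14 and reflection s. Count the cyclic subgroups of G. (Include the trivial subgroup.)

18

Group the elements of G by the cyclic subgroup they generate; each cyclic subgroup of order d accounts for φ(d) elements.
Cyclic subgroups by order — order 1: 1; order 2: 15; order 7: 1; order 14: 1.
Total: 18.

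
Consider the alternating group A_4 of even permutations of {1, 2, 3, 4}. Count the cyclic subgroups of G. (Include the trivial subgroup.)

8

Each element a generates a cyclic subgroup ⟨a⟩; distinct elements may generate the same one (a cyclic group of order d has φ(d) generators).
Cyclic subgroups by order — order 1: 1; order 2: 3; order 3: 4.
Total: 8.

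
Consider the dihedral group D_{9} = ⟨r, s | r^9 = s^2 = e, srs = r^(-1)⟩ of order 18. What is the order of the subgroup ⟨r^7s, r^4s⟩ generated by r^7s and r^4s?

6

|⟨r^7s⟩| = 2 and |⟨r^4s⟩| = 2, so |H| is a multiple of lcm(2, 2) = 2 and divides |G| = 18.
Closing under the operation: H = {e, r^3, r^6, rs, r^4s, r^7s}, so |H| = 6.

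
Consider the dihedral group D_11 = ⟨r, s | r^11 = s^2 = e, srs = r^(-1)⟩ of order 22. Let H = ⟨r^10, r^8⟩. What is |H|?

|⟨r^10⟩| = 11 and |⟨r^8⟩| = 11, so |H| is a multiple of lcm(11, 11) = 11 and divides |G| = 22.
Closing under the operation: H = {e, r, r^2, r^3, r^4, r^5, r^6, r^7, r^8, r^9, r^10}, so |H| = 11.

11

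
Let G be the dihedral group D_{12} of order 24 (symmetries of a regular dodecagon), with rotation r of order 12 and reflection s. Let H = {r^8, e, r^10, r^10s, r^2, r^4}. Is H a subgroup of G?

No

Closure fails: r^4 · r^10s = r^2s ∉ H. So H is not a subgroup.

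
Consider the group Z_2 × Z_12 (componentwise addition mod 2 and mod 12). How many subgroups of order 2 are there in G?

3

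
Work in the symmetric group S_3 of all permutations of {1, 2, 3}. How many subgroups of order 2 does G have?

|G| = 6 and 2 | 6, so subgroups of order 2 are possible by Lagrange.
The subgroups of order 2 are: {e, (1 2)}; {e, (1 3)}; {e, (2 3)}.
So G has 3 subgroups of order 2.

3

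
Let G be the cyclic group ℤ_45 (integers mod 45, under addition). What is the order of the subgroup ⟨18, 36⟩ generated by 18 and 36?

|⟨18⟩| = 5 and |⟨36⟩| = 5, so |H| is a multiple of lcm(5, 5) = 5 and divides |G| = 45.
Closing under the operation: H = {0, 9, 18, 27, 36}, so |H| = 5.

5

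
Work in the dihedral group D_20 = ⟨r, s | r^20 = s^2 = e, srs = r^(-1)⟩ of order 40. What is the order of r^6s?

Computing powers of r^6s: the smallest k with (r^6s)^k = e is k = 2.

2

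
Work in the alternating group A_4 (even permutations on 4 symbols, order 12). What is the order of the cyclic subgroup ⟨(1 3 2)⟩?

Computing powers of (1 3 2): the smallest k with ((1 3 2))^k = e is k = 3.

3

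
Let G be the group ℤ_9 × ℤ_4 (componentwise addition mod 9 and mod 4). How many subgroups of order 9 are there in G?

|G| = 36 and 9 | 36, so subgroups of order 9 are possible by Lagrange.
The subgroups of order 9 are: {(0,0), (1,0), (2,0), (3,0), (4,0), (5,0), (6,0), (7,0), (8,0)}.
So G has 1 subgroup of order 9.

1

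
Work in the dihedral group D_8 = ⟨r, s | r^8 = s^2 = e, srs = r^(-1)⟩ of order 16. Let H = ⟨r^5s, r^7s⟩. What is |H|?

|⟨r^5s⟩| = 2 and |⟨r^7s⟩| = 2, so |H| is a multiple of lcm(2, 2) = 2 and divides |G| = 16.
Closing under the operation: H = {e, r^2, r^4, r^6, rs, r^3s, r^5s, r^7s}, so |H| = 8.

8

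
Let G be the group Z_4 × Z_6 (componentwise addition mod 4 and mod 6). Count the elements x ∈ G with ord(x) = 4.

4

An element (a,b) has order lcm(ord(a), ord(b)); count pairs with lcm equal to 4.
Enumerating gives 4 such elements.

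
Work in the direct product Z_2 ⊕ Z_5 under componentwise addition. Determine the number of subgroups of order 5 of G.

1

|G| = 10 and 5 | 10, so subgroups of order 5 are possible by Lagrange.
The subgroups of order 5 are: {(0,0), (0,1), (0,2), (0,3), (0,4)}.
So G has 1 subgroup of order 5.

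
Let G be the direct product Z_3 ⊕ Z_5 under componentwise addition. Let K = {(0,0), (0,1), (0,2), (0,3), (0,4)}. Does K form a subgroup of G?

|K| = 5 divides |G| = 15, consistent with Lagrange.
K contains the identity, every element's inverse is in K, and K is closed under +: it is a subgroup.
In fact K = ⟨(0,1)⟩.

Yes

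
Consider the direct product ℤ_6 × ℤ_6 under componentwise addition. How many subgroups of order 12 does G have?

4

|G| = 36 and 12 | 36, so subgroups of order 12 are possible by Lagrange.
The subgroups of order 12 are: {(0,0), (0,1), (0,2), (0,3), (0,4), (0,5), (3,0), (3,1), (3,2), (3,3), (3,4), (3,5)}; {(0,0), (0,3), (1,0), (1,3), (2,0), (2,3), (3,0), (3,3), (4,0), (4,3), (5,0), (5,3)}; {(0,0), (0,3), (1,1), (1,4), (2,2), (2,5), (3,0), (3,3), (4,1), (4,4), (5,2), (5,5)}; {(0,0), (0,3), (1,2), (1,5), (2,1), (2,4), (3,0), (3,3), (4,2), (4,5), (5,1), (5,4)}.
So G has 4 subgroups of order 12.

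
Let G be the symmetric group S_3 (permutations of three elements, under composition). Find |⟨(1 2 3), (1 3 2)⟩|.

3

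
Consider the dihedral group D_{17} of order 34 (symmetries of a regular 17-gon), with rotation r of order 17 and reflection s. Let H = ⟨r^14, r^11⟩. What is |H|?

17

|⟨r^14⟩| = 17 and |⟨r^11⟩| = 17, so |H| is a multiple of lcm(17, 17) = 17 and divides |G| = 34.
Closing under the operation: H = {e, r, r^2, r^3, r^4, r^5, r^6, r^7, r^8, r^9, r^10, r^11, r^12, r^13, r^14, r^15, r^16}, so |H| = 17.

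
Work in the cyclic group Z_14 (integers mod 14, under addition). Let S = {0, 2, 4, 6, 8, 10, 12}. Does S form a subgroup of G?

Yes

|S| = 7 divides |G| = 14, consistent with Lagrange.
S contains the identity, every element's inverse is in S, and S is closed under +: it is a subgroup.
In fact S = ⟨2⟩.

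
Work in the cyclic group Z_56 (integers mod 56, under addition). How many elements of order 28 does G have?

12

In a cyclic group of order 56, the number of elements of order d (for d | 56) is φ(d).
φ(28) = 12.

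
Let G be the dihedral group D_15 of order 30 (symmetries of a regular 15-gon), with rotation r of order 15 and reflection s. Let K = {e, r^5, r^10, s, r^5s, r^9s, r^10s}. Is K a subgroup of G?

|K| = 7 does not divide |G| = 30, so by Lagrange K is not a subgroup.

No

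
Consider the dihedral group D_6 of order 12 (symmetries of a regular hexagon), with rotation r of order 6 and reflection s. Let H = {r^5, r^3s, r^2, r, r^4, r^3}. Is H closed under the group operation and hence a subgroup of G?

The identity e ∉ H, so H is not a subgroup.

No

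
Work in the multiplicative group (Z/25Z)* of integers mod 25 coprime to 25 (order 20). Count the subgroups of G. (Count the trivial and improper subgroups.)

6

|G| = 20, so by Lagrange every subgroup order divides 20. Divisors: 1, 2, 4, 5, 10, 20.
Subgroups by order — order 1: 1; order 2: 1; order 4: 1; order 5: 1; order 10: 1; order 20: 1.
Total: 1 + 1 + 1 + 1 + 1 + 1 = 6.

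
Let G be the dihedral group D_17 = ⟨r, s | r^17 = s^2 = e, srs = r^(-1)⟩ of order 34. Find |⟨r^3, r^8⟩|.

17

|⟨r^3⟩| = 17 and |⟨r^8⟩| = 17, so |H| is a multiple of lcm(17, 17) = 17 and divides |G| = 34.
Closing under the operation: H = {e, r, r^2, r^3, r^4, r^5, r^6, r^7, r^8, r^9, r^10, r^11, r^12, r^13, r^14, r^15, r^16}, so |H| = 17.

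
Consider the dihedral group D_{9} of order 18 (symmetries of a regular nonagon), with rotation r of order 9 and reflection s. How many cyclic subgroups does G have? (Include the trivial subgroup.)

12

Group the elements of G by the cyclic subgroup they generate; each cyclic subgroup of order d accounts for φ(d) elements.
Cyclic subgroups by order — order 1: 1; order 2: 9; order 3: 1; order 9: 1.
Total: 12.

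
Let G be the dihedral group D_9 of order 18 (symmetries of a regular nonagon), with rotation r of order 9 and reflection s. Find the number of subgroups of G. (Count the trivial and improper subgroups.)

16

|G| = 18, so by Lagrange every subgroup order divides 18. Divisors: 1, 2, 3, 6, 9, 18.
Subgroups by order — order 1: 1; order 2: 9; order 3: 1; order 6: 3; order 9: 1; order 18: 1.
Total: 1 + 9 + 1 + 3 + 1 + 1 = 16.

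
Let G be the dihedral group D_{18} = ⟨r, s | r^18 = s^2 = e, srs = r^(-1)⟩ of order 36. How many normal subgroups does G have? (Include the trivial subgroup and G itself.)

G has 45 subgroups. Checking conjugation-invariance by order — order 1: 1/1 normal; order 2: 1/19 normal; order 3: 1/1 normal; order 4: 0/9 normal; order 6: 1/7 normal; order 9: 1/1 normal; order 12: 0/3 normal; order 18: 3/3 normal; order 36: 1/1 normal.
Total normal subgroups: 9.

9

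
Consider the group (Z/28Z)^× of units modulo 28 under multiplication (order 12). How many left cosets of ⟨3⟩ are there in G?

2

|⟨3⟩| = 6 and |G| = 12.
By Lagrange, [G : H] = |G|/|H| = 12/6 = 2.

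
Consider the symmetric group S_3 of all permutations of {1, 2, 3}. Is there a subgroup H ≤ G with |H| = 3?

Yes

3 | 6. A subgroup of order 3 is {e, (1 2 3), (1 3 2)}.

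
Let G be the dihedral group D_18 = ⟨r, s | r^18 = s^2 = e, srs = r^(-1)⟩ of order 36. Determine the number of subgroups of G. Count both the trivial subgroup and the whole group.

45

|G| = 36, so by Lagrange every subgroup order divides 36. Divisors: 1, 2, 3, 4, 6, 9, 12, 18, 36.
Subgroups by order — order 1: 1; order 2: 19; order 3: 1; order 4: 9; order 6: 7; order 9: 1; order 12: 3; order 18: 3; order 36: 1.
Total: 1 + 19 + 1 + 9 + 7 + 1 + 3 + 3 + 1 = 45.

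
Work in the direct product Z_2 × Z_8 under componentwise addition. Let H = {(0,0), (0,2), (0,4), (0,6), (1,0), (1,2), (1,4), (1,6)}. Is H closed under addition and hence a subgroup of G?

|H| = 8 divides |G| = 16, consistent with Lagrange.
H contains the identity, every element's inverse is in H, and H is closed under +: it is a subgroup.

Yes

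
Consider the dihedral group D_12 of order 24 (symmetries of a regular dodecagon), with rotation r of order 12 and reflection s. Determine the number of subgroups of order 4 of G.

7

|G| = 24 and 4 | 24, so subgroups of order 4 are possible by Lagrange.
The subgroups of order 4 are: {e, r^6, r^4s, r^10s}; {e, r^6, r^5s, r^11s}; {e, r^6, r^2s, r^8s}; {e, r^3, r^6, r^9}; … (7 in all).
So G has 7 subgroups of order 4.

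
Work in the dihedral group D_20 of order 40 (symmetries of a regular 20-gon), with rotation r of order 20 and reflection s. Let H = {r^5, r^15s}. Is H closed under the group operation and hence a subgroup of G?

The identity e ∉ H, so H is not a subgroup.

No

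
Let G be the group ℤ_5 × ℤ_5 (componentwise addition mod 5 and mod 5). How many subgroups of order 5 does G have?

|G| = 25 and 5 | 25, so subgroups of order 5 are possible by Lagrange.
The subgroups of order 5 are: {(0,0), (0,1), (0,2), (0,3), (0,4)}; {(0,0), (1,0), (2,0), (3,0), (4,0)}; {(0,0), (1,1), (2,2), (3,3), (4,4)}; {(0,0), (1,2), (2,4), (3,1), (4,3)}; … (6 in all).
So G has 6 subgroups of order 5.

6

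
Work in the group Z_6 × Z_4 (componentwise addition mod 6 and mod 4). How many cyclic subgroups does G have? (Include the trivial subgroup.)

12

A cyclic subgroup of order d is generated by each of its φ(d) elements of order d, so the cyclic subgroups of order d number (#elements of order d)/φ(d).
Cyclic subgroups by order — order 1: 1; order 2: 3; order 3: 1; order 4: 2; order 6: 3; order 12: 2.
Total: 12.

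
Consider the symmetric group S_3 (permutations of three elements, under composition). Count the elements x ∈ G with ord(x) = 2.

3

The elements of order 2 are: (2 3), (1 2), (1 3).
That's 3.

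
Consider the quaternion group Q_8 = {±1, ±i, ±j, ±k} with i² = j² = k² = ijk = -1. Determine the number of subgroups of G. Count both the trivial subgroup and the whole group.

|G| = 8, so by Lagrange every subgroup order divides 8. Divisors: 1, 2, 4, 8.
Subgroups by order — order 1: 1; order 2: 1; order 4: 3; order 8: 1.
Total: 1 + 1 + 3 + 1 = 6.

6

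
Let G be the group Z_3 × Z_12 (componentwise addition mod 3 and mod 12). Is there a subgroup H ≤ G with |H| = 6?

Yes

6 | 36. A subgroup of order 6 is {(0,0), (0,2), (0,4), (0,6), (0,8), (0,10)}.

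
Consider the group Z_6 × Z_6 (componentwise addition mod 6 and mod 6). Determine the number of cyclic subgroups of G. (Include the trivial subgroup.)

20

Each element a generates a cyclic subgroup ⟨a⟩; distinct elements may generate the same one (a cyclic group of order d has φ(d) generators).
Cyclic subgroups by order — order 1: 1; order 2: 3; order 3: 4; order 6: 12.
Total: 20.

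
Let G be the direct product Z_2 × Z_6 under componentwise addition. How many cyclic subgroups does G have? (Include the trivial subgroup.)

8

Group the elements of G by the cyclic subgroup they generate; each cyclic subgroup of order d accounts for φ(d) elements.
Cyclic subgroups by order — order 1: 1; order 2: 3; order 3: 1; order 6: 3.
Total: 8.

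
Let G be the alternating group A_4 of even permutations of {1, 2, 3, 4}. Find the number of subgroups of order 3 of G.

4

|G| = 12 and 3 | 12, so subgroups of order 3 are possible by Lagrange.
The subgroups of order 3 are: {e, (1 2 3), (1 3 2)}; {e, (1 2 4), (1 4 2)}; {e, (1 3 4), (1 4 3)}; {e, (2 3 4), (2 4 3)}.
So G has 4 subgroups of order 3.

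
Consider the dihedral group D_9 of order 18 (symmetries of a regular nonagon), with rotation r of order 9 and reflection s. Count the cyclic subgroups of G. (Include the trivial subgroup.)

12

Group the elements of G by the cyclic subgroup they generate; each cyclic subgroup of order d accounts for φ(d) elements.
Cyclic subgroups by order — order 1: 1; order 2: 9; order 3: 1; order 9: 1.
Total: 12.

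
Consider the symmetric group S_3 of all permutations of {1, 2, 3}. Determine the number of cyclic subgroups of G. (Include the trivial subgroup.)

Each element a generates a cyclic subgroup ⟨a⟩; distinct elements may generate the same one (a cyclic group of order d has φ(d) generators).
Cyclic subgroups by order — order 1: 1; order 2: 3; order 3: 1.
Total: 5.

5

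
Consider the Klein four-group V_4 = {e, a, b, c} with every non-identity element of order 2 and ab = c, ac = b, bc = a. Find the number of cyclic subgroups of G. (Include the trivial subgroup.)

Group the elements of G by the cyclic subgroup they generate; each cyclic subgroup of order d accounts for φ(d) elements.
Cyclic subgroups by order — order 1: 1; order 2: 3.
Total: 4.

4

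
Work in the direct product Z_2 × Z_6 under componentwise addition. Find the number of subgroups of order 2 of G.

|G| = 12 and 2 | 12, so subgroups of order 2 are possible by Lagrange.
The subgroups of order 2 are: {(0,0), (0,3)}; {(0,0), (1,0)}; {(0,0), (1,3)}.
So G has 3 subgroups of order 2.

3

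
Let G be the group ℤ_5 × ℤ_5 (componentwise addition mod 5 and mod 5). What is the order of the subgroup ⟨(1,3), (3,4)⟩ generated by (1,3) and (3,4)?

|⟨(1,3)⟩| = 5 and |⟨(3,4)⟩| = 5, so |H| is a multiple of lcm(5, 5) = 5 and divides |G| = 25.
Closing under the operation: H = {(0,0), (1,3), (2,1), (3,4), (4,2)}, so |H| = 5.

5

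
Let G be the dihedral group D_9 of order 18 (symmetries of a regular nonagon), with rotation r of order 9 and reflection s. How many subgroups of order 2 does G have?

9

|G| = 18 and 2 | 18, so subgroups of order 2 are possible by Lagrange.
The subgroups of order 2 are: {e, r^2s}; {e, r^3s}; {e, r^4s}; {e, r^5s}; … (9 in all).
So G has 9 subgroups of order 2.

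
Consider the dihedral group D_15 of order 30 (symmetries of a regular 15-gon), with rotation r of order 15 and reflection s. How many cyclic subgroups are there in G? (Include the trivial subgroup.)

19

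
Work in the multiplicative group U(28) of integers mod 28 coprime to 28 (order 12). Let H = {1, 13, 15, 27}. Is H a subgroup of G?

|H| = 4 divides |G| = 12, consistent with Lagrange.
H contains the identity, every element's inverse is in H, and H is closed under ·: it is a subgroup.

Yes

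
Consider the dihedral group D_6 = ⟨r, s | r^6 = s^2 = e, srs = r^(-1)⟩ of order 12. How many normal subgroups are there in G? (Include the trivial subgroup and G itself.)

G has 16 subgroups. Checking conjugation-invariance by order — order 1: 1/1 normal; order 2: 1/7 normal; order 3: 1/1 normal; order 4: 0/3 normal; order 6: 3/3 normal; order 12: 1/1 normal.
Total normal subgroups: 7.

7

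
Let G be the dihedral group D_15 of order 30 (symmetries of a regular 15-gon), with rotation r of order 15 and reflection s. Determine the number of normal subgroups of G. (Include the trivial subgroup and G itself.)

5

G has 28 subgroups. Checking conjugation-invariance by order — order 1: 1/1 normal; order 2: 0/15 normal; order 3: 1/1 normal; order 5: 1/1 normal; order 6: 0/5 normal; order 10: 0/3 normal; order 15: 1/1 normal; order 30: 1/1 normal.
Total normal subgroups: 5.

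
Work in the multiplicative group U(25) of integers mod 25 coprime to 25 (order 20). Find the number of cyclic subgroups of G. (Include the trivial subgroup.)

6

Each element a generates a cyclic subgroup ⟨a⟩; distinct elements may generate the same one (a cyclic group of order d has φ(d) generators).
Cyclic subgroups by order — order 1: 1; order 2: 1; order 4: 1; order 5: 1; order 10: 1; order 20: 1.
Total: 6.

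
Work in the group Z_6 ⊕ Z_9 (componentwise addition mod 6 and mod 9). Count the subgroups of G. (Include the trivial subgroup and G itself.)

|G| = 54, so by Lagrange every subgroup order divides 54. Divisors: 1, 2, 3, 6, 9, 18, 27, 54.
Subgroups by order — order 1: 1; order 2: 1; order 3: 4; order 6: 4; order 9: 4; order 18: 4; order 27: 1; order 54: 1.
Total: 1 + 1 + 4 + 4 + 4 + 4 + 1 + 1 = 20.

20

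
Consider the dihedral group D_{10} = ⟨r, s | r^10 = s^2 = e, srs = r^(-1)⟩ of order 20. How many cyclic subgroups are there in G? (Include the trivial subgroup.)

Each element a generates a cyclic subgroup ⟨a⟩; distinct elements may generate the same one (a cyclic group of order d has φ(d) generators).
Cyclic subgroups by order — order 1: 1; order 2: 11; order 5: 1; order 10: 1.
Total: 14.

14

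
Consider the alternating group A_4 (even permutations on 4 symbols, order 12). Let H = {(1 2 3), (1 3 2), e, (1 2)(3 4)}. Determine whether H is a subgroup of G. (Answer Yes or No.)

Closure fails: (1 3 2) ∘ (1 2)(3 4) = (2 3 4) ∉ H. So H is not a subgroup.

No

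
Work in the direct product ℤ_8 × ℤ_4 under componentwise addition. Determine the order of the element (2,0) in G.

The order of (2,0) in Z_8 × Z_4 is lcm(ord(2) in Z_8, ord(0) in Z_4).
ord(2) = 4 and ord(0) = 1, so |⟨(2,0)⟩| = lcm(4, 1) = 4.

4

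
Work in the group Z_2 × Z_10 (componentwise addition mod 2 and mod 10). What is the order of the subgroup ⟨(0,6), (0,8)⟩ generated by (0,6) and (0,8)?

5

|⟨(0,6)⟩| = 5 and |⟨(0,8)⟩| = 5, so |H| is a multiple of lcm(5, 5) = 5 and divides |G| = 20.
Closing under the operation: H = {(0,0), (0,2), (0,4), (0,6), (0,8)}, so |H| = 5.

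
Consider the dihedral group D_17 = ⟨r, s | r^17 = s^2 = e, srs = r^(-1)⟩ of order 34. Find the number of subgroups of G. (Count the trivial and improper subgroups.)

|G| = 34, so by Lagrange every subgroup order divides 34. Divisors: 1, 2, 17, 34.
Subgroups by order — order 1: 1; order 2: 17; order 17: 1; order 34: 1.
Total: 1 + 17 + 1 + 1 = 20.

20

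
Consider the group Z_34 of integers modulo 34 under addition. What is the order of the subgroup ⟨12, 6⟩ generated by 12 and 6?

|⟨12⟩| = 17 and |⟨6⟩| = 17, so |H| is a multiple of lcm(17, 17) = 17 and divides |G| = 34.
Closing under the operation: H = {0, 2, 4, 6, 8, 10, 12, 14, 16, 18, 20, 22, 24, 26, 28, 30, 32}, so |H| = 17.

17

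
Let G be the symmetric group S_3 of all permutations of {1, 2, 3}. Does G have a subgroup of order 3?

3 | 6. A subgroup of order 3 is {e, (1 2 3), (1 3 2)}.

Yes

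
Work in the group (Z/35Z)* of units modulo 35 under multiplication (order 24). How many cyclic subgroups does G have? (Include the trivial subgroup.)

12

Group the elements of G by the cyclic subgroup they generate; each cyclic subgroup of order d accounts for φ(d) elements.
Cyclic subgroups by order — order 1: 1; order 2: 3; order 3: 1; order 4: 2; order 6: 3; order 12: 2.
Total: 12.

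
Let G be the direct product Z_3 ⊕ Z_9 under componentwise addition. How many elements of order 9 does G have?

An element (a,b) has order lcm(ord(a), ord(b)); count pairs with lcm equal to 9.
Enumerating gives 18 such elements.

18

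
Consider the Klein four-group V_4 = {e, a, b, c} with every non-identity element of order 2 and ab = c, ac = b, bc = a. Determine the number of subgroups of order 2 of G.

3

|G| = 4 and 2 | 4, so subgroups of order 2 are possible by Lagrange.
The subgroups of order 2 are: {e, a}; {e, b}; {e, c}.
So G has 3 subgroups of order 2.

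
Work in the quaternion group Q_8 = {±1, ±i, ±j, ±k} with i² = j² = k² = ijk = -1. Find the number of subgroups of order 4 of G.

3

|G| = 8 and 4 | 8, so subgroups of order 4 are possible by Lagrange.
The subgroups of order 4 are: {1, -1, i, -i}; {1, -1, j, -j}; {1, -1, k, -k}.
So G has 3 subgroups of order 4.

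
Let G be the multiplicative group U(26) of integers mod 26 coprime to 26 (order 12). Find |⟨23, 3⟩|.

6

|⟨23⟩| = 6 and |⟨3⟩| = 3, so |H| is a multiple of lcm(6, 3) = 6 and divides |G| = 12.
Closing under the operation: H = {1, 3, 9, 17, 23, 25}, so |H| = 6.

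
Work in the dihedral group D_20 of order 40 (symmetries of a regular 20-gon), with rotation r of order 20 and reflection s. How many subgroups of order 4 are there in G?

11

|G| = 40 and 4 | 40, so subgroups of order 4 are possible by Lagrange.
The subgroups of order 4 are: {e, r^10, s, r^10s}; {e, r^10, rs, r^11s}; {e, r^10, r^2s, r^12s}; {e, r^10, r^3s, r^13s}; … (11 in all).
So G has 11 subgroups of order 4.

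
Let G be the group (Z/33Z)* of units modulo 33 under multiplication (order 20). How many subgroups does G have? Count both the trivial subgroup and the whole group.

|G| = 20, so by Lagrange every subgroup order divides 20. Divisors: 1, 2, 4, 5, 10, 20.
Subgroups by order — order 1: 1; order 2: 3; order 4: 1; order 5: 1; order 10: 3; order 20: 1.
Total: 1 + 3 + 1 + 1 + 3 + 1 = 10.

10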